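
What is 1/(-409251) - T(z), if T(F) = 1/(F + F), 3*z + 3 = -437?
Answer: 1226873/360140880 ≈ 0.0034066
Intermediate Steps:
z = -440/3 (z = -1 + (⅓)*(-437) = -1 - 437/3 = -440/3 ≈ -146.67)
T(F) = 1/(2*F)
1/(-409251) - T(z) = 1/(-409251) - 1/(2*(-440/3)) = -1/409251 - (-3)/(2*440) = -1/409251 - 1*(-3/880) = -1/409251 + 3/880 = 1226873/360140880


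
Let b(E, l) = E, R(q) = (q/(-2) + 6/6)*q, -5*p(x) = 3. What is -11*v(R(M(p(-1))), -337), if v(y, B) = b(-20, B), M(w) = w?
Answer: 220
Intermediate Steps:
p(x) = -3/5 (p(x) = -1/5*3 = -3/5)
R(q) = q*(1 - q/2) (R(q) = (q*(-1/2) + 6*(1/6))*q = (-q/2 + 1)*q = (1 - q/2)*q = q*(1 - q/2))
v(y, B) = -20
-11*v(R(M(p(-1))), -337) = -11*(-20) = 220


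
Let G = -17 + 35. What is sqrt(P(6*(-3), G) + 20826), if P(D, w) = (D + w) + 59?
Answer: sqrt(20885) ≈ 144.52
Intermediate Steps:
G = 18
P(D, w) = 59 + D + w
sqrt(P(6*(-3), G) + 20826) = sqrt((59 + 6*(-3) + 18) + 20826) = sqrt((59 - 18 + 18) + 20826) = sqrt(59 + 20826) = sqrt(20885)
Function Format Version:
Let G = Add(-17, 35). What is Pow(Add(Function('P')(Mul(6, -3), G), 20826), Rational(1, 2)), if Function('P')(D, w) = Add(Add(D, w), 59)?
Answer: Pow(20885, Rational(1, 2)) ≈ 144.52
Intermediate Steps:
G = 18
Function('P')(D, w) = Add(59, D, w)
Pow(Add(Function('P')(Mul(6, -3), G), 20826), Rational(1, 2)) = Pow(Add(Add(59, Mul(6, -3), 18), 20826), Rational(1, 2)) = Pow(Add(Add(59, -18, 18), 20826), Rational(1, 2)) = Pow(Add(59, 20826), Rational(1, 2)) = Pow(20885, Rational(1, 2))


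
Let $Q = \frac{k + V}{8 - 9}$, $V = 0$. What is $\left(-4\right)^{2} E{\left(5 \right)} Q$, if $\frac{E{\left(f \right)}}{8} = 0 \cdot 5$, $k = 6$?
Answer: $0$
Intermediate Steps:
$E{\left(f \right)} = 0$ ($E{\left(f \right)} = 8 \cdot 0 \cdot 5 = 8 \cdot 0 = 0$)
$Q = -6$ ($Q = \frac{6 + 0}{8 - 9} = \frac{6}{-1} = 6 \left(-1\right) = -6$)
$\left(-4\right)^{2} E{\left(5 \right)} Q = \left(-4\right)^{2} \cdot 0 \left(-6\right) = 16 \cdot 0 \left(-6\right) = 0 \left(-6\right) = 0$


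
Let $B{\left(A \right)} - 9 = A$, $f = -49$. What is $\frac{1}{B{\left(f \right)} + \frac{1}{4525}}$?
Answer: $- \frac{4525}{180999} \approx -0.025$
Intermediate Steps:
$B{\left(A \right)} = 9 + A$
$\frac{1}{B{\left(f \right)} + \frac{1}{4525}} = \frac{1}{\left(9 - 49\right) + \frac{1}{4525}} = \frac{1}{-40 + \frac{1}{4525}} = \frac{1}{- \frac{180999}{4525}} = - \frac{4525}{180999}$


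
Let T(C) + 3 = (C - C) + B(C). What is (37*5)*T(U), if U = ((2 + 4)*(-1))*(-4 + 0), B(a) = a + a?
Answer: 8325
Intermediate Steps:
B(a) = 2*a
U = 24 (U = (6*(-1))*(-4) = -6*(-4) = 24)
T(C) = -3 + 2*C (T(C) = -3 + ((C - C) + 2*C) = -3 + (0 + 2*C) = -3 + 2*C)
(37*5)*T(U) = (37*5)*(-3 + 2*24) = 185*(-3 + 48) = 185*45 = 8325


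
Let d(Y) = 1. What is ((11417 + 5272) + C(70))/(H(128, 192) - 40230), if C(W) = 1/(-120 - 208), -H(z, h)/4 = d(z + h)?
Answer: -5473991/13196752 ≈ -0.41480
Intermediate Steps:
H(z, h) = -4 (H(z, h) = -4*1 = -4)
C(W) = -1/328 (C(W) = 1/(-328) = -1/328)
((11417 + 5272) + C(70))/(H(128, 192) - 40230) = ((11417 + 5272) - 1/328)/(-4 - 40230) = (16689 - 1/328)/(-40234) = (5473991/328)*(-1/40234) = -5473991/13196752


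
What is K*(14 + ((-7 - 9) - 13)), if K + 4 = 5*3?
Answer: -165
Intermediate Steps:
K = 11 (K = -4 + 5*3 = -4 + 15 = 11)
K*(14 + ((-7 - 9) - 13)) = 11*(14 + ((-7 - 9) - 13)) = 11*(14 + (-16 - 13)) = 11*(14 - 29) = 11*(-15) = -165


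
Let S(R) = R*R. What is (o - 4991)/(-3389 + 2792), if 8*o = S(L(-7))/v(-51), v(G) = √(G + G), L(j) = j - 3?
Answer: 4991/597 + 25*I*√102/121788 ≈ 8.3601 + 0.0020732*I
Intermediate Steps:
L(j) = -3 + j
S(R) = R²
v(G) = √2*√G (v(G) = √(2*G) = √2*√G)
o = -25*I*√102/204 (o = ((-3 - 7)²/((√2*√(-51))))/8 = ((-10)²/((√2*(I*√51))))/8 = (100/((I*√102)))/8 = (100*(-I*√102/102))/8 = (-50*I*√102/51)/8 = -25*I*√102/204 ≈ -1.2377*I)
(o - 4991)/(-3389 + 2792) = (-25*I*√102/204 - 4991)/(-3389 + 2792) = (-4991 - 25*I*√102/204)/(-597) = (-4991 - 25*I*√102/204)*(-1/597) = 4991/597 + 25*I*√102/121788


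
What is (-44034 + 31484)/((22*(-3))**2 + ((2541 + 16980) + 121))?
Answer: -6275/11999 ≈ -0.52296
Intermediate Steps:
(-44034 + 31484)/((22*(-3))**2 + ((2541 + 16980) + 121)) = -12550/((-66)**2 + (19521 + 121)) = -12550/(4356 + 19642) = -12550/23998 = -12550*1/23998 = -6275/11999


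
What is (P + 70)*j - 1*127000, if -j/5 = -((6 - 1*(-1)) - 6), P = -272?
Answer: -128010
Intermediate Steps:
j = 5 (j = -(-5)*((6 - 1*(-1)) - 6) = -(-5)*((6 + 1) - 6) = -(-5)*(7 - 6) = -(-5) = -5*(-1) = 5)
(P + 70)*j - 1*127000 = (-272 + 70)*5 - 1*127000 = -202*5 - 127000 = -1010 - 127000 = -128010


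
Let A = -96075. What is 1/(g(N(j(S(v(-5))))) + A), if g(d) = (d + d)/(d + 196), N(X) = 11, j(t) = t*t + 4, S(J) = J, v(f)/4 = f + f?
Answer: -207/19887503 ≈ -1.0409e-5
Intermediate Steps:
v(f) = 8*f (v(f) = 4*(f + f) = 4*(2*f) = 8*f)
j(t) = 4 + t² (j(t) = t² + 4 = 4 + t²)
g(d) = 2*d/(196 + d) (g(d) = (2*d)/(196 + d) = 2*d/(196 + d))
1/(g(N(j(S(v(-5))))) + A) = 1/(2*11/(196 + 11) - 96075) = 1/(2*11/207 - 96075) = 1/(2*11*(1/207) - 96075) = 1/(22/207 - 96075) = 1/(-19887503/207) = -207/19887503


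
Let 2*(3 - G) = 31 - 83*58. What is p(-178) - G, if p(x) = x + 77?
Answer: -4991/2 ≈ -2495.5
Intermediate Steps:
p(x) = 77 + x
G = 4789/2 (G = 3 - (31 - 83*58)/2 = 3 - (31 - 4814)/2 = 3 - 1/2*(-4783) = 3 + 4783/2 = 4789/2 ≈ 2394.5)
p(-178) - G = (77 - 178) - 1*4789/2 = -101 - 4789/2 = -4991/2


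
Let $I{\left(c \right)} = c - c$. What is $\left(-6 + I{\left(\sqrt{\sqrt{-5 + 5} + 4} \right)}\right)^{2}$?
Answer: $36$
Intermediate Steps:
$I{\left(c \right)} = 0$
$\left(-6 + I{\left(\sqrt{\sqrt{-5 + 5} + 4} \right)}\right)^{2} = \left(-6 + 0\right)^{2} = \left(-6\right)^{2} = 36$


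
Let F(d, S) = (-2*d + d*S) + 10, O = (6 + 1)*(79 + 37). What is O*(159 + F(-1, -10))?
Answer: 146972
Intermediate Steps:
O = 812 (O = 7*116 = 812)
F(d, S) = 10 - 2*d + S*d (F(d, S) = (-2*d + S*d) + 10 = 10 - 2*d + S*d)
O*(159 + F(-1, -10)) = 812*(159 + (10 - 2*(-1) - 10*(-1))) = 812*(159 + (10 + 2 + 10)) = 812*(159 + 22) = 812*181 = 146972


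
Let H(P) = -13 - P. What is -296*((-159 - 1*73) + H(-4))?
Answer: 71336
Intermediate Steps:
-296*((-159 - 1*73) + H(-4)) = -296*((-159 - 1*73) + (-13 - 1*(-4))) = -296*((-159 - 73) + (-13 + 4)) = -296*(-232 - 9) = -296*(-241) = 71336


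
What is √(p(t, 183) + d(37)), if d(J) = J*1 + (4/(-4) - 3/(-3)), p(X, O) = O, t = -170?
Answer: 2*√55 ≈ 14.832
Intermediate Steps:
d(J) = J (d(J) = J + (4*(-¼) - 3*(-⅓)) = J + (-1 + 1) = J + 0 = J)
√(p(t, 183) + d(37)) = √(183 + 37) = √220 = 2*√55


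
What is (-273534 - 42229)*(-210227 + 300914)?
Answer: -28635599181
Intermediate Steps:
(-273534 - 42229)*(-210227 + 300914) = -315763*90687 = -28635599181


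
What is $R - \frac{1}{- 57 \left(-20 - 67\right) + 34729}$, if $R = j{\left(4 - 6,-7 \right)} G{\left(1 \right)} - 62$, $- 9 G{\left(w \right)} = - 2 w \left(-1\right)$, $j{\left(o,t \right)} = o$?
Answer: $- \frac{21987161}{357192} \approx -61.556$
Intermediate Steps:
$G{\left(w \right)} = - \frac{2 w}{9}$ ($G{\left(w \right)} = - \frac{- 2 w \left(-1\right)}{9} = - \frac{2 w}{9}$)
$R = - \frac{554}{9}$ ($R = \left(4 - 6\right) \left(\left(- \frac{2}{9}\right) 1\right) - 62 = \left(4 - 6\right) \left(- \frac{2}{9}\right) - 62 = \left(-2\right) \left(- \frac{2}{9}\right) - 62 = \frac{4}{9} - 62 = - \frac{554}{9} \approx -61.556$)
$R - \frac{1}{- 57 \left(-20 - 67\right) + 34729} = - \frac{554}{9} - \frac{1}{- 57 \left(-20 - 67\right) + 34729} = - \frac{554}{9} - \frac{1}{\left(-57\right) \left(-87\right) + 34729} = - \frac{554}{9} - \frac{1}{4959 + 34729} = - \frac{554}{9} - \frac{1}{39688} = - \frac{21987161}{357192}$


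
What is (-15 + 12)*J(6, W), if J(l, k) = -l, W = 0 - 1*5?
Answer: 18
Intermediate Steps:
W = -5 (W = 0 - 5 = -5)
(-15 + 12)*J(6, W) = (-15 + 12)*(-1*6) = -3*(-6) = 18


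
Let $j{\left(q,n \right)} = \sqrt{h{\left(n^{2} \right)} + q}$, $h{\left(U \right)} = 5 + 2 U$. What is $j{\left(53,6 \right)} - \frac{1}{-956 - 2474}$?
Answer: $\frac{1}{3430} + \sqrt{130} \approx 11.402$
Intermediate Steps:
$j{\left(q,n \right)} = \sqrt{5 + q + 2 n^{2}}$ ($j{\left(q,n \right)} = \sqrt{\left(5 + 2 n^{2}\right) + q} = \sqrt{5 + q + 2 n^{2}}$)
$j{\left(53,6 \right)} - \frac{1}{-956 - 2474} = \sqrt{5 + 53 + 2 \cdot 6^{2}} - \frac{1}{-956 - 2474} = \sqrt{5 + 53 + 2 \cdot 36} - \frac{1}{-3430} = \sqrt{5 + 53 + 72} - - \frac{1}{3430} = \sqrt{130} + \frac{1}{3430} = \frac{1}{3430} + \sqrt{130}$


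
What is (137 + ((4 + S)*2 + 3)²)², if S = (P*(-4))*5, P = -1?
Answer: 7496644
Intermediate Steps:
S = 20 (S = -1*(-4)*5 = 4*5 = 20)
(137 + ((4 + S)*2 + 3)²)² = (137 + ((4 + 20)*2 + 3)²)² = (137 + (24*2 + 3)²)² = (137 + (48 + 3)²)² = (137 + 51²)² = (137 + 2601)² = 2738² = 7496644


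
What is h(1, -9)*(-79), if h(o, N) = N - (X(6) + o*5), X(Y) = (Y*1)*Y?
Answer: 3950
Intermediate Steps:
X(Y) = Y² (X(Y) = Y*Y = Y²)
h(o, N) = -36 + N - 5*o (h(o, N) = N - (6² + o*5) = N - (36 + 5*o) = N + (-36 - 5*o) = -36 + N - 5*o)
h(1, -9)*(-79) = (-36 - 9 - 5*1)*(-79) = (-36 - 9 - 5)*(-79) = -50*(-79) = 3950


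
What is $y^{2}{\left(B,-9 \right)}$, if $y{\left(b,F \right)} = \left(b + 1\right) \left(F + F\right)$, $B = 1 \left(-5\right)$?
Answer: $5184$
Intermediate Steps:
$B = -5$
$y{\left(b,F \right)} = 2 F \left(1 + b\right)$ ($y{\left(b,F \right)} = \left(1 + b\right) 2 F = 2 F \left(1 + b\right)$)
$y^{2}{\left(B,-9 \right)} = \left(2 \left(-9\right) \left(1 - 5\right)\right)^{2} = \left(2 \left(-9\right) \left(-4\right)\right)^{2} = 72^{2} = 5184$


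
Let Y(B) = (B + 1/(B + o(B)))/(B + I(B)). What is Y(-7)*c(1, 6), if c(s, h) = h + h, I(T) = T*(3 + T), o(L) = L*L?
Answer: -586/147 ≈ -3.9864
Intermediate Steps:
o(L) = L²
Y(B) = (B + 1/(B + B²))/(B + B*(3 + B))
c(s, h) = 2*h
Y(-7)*c(1, 6) = ((1 + (-7)² + (-7)³)/((-7)²*(4 + (-7)² + 5*(-7))))*(2*6) = ((1 + 49 - 343)/(49*(4 + 49 - 35)))*12 = ((1/49)*(-293)/18)*12 = ((1/49)*(1/18)*(-293))*12 = -293/882*12 = -586/147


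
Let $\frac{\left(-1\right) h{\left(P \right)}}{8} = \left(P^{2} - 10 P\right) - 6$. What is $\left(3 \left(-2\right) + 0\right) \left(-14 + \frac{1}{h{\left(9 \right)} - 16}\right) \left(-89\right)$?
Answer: $- \frac{388485}{52} \approx -7470.9$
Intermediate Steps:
$h{\left(P \right)} = 48 - 8 P^{2} + 80 P$ ($h{\left(P \right)} = - 8 \left(\left(P^{2} - 10 P\right) - 6\right) = - 8 \left(-6 + P^{2} - 10 P\right) = 48 - 8 P^{2} + 80 P$)
$\left(3 \left(-2\right) + 0\right) \left(-14 + \frac{1}{h{\left(9 \right)} - 16}\right) \left(-89\right) = \left(3 \left(-2\right) + 0\right) \left(-14 + \frac{1}{\left(48 - 8 \cdot 9^{2} + 80 \cdot 9\right) - 16}\right) \left(-89\right) = \left(-6 + 0\right) \left(-14 + \frac{1}{\left(48 - 648 + 720\right) - 16}\right) \left(-89\right) = - 6 \left(-14 + \frac{1}{\left(48 - 648 + 720\right) - 16}\right) \left(-89\right) = - 6 \left(-14 + \frac{1}{120 - 16}\right) \left(-89\right) = - 6 \left(-14 + \frac{1}{104}\right) \left(-89\right) = \left(-6\right) \left(- \frac{1455}{104}\right) \left(-89\right) = \frac{4365}{52} \left(-89\right) = - \frac{388485}{52}$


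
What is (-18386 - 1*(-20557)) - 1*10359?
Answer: -8188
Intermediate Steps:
(-18386 - 1*(-20557)) - 1*10359 = (-18386 + 20557) - 10359 = 2171 - 10359 = -8188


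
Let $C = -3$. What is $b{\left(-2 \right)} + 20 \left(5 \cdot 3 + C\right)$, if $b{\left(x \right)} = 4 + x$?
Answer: $242$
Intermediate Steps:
$b{\left(-2 \right)} + 20 \left(5 \cdot 3 + C\right) = \left(4 - 2\right) + 20 \left(5 \cdot 3 - 3\right) = 2 + 20 \left(15 - 3\right) = 2 + 20 \cdot 12 = 2 + 240 = 242$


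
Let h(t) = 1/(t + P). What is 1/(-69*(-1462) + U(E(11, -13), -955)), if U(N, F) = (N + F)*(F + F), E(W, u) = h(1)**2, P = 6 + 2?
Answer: 81/155917258 ≈ 5.1951e-7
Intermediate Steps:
P = 8
h(t) = 1/(8 + t) (h(t) = 1/(t + 8) = 1/(8 + t))
E(W, u) = 1/81 (E(W, u) = (1/(8 + 1))**2 = (1/9)**2 = 1/81)
U(N, F) = 2*F*(F + N) (U(N, F) = (F + N)*(2*F) = 2*F*(F + N))
1/(-69*(-1462) + U(E(11, -13), -955)) = 1/(-69*(-1462) + 2*(-955)*(-955 + 1/81)) = 1/(100878 + 2*(-955)*(-77354/81)) = 1/(100878 + 147746140/81) = 1/(155917258/81) = 81/155917258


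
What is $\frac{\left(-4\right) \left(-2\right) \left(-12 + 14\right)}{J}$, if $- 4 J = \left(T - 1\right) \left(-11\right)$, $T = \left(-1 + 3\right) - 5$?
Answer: $- \frac{16}{11} \approx -1.4545$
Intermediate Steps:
$T = -3$ ($T = 2 - 5 = -3$)
$J = -11$ ($J = - \frac{\left(-3 - 1\right) \left(-11\right)}{4} = - \frac{\left(-4\right) \left(-11\right)}{4} = \left(- \frac{1}{4}\right) 44 = -11$)
$\frac{\left(-4\right) \left(-2\right) \left(-12 + 14\right)}{J} = \frac{\left(-4\right) \left(-2\right) \left(-12 + 14\right)}{-11} = 8 \cdot 2 \left(- \frac{1}{11}\right) = 16 \left(- \frac{1}{11}\right) = - \frac{16}{11}$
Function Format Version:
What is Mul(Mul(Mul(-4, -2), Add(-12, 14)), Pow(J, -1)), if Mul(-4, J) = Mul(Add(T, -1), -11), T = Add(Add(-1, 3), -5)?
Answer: Rational(-16, 11) ≈ -1.4545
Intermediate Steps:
T = -3 (T = Add(2, -5) = -3)
J = -11 (J = Mul(Rational(-1, 4), Mul(Add(-3, -1), -11)) = Mul(Rational(-1, 4), Mul(-4, -11)) = Mul(Rational(-1, 4), 44) = -11)
Mul(Mul(Mul(-4, -2), Add(-12, 14)), Pow(J, -1)) = Mul(Mul(Mul(-4, -2), Add(-12, 14)), Pow(-11, -1)) = Mul(Mul(8, 2), Rational(-1, 11)) = Mul(16, Rational(-1, 11)) = Rational(-16, 11)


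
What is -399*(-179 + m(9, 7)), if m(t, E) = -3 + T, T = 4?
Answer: 71022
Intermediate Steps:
m(t, E) = 1 (m(t, E) = -3 + 4 = 1)
-399*(-179 + m(9, 7)) = -399*(-179 + 1) = -399*(-178) = -1*(-71022) = 71022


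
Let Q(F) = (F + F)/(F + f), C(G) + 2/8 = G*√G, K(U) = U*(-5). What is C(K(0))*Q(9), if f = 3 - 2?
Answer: -9/20 ≈ -0.45000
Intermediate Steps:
f = 1
K(U) = -5*U
C(G) = -¼ + G^(3/2) (C(G) = -¼ + G*√G = -¼ + G^(3/2))
Q(F) = 2*F/(1 + F) (Q(F) = (F + F)/(F + 1) = (2*F)/(1 + F) = 2*F/(1 + F))
C(K(0))*Q(9) = (-¼ + (-5*0)^(3/2))*(2*9/(1 + 9)) = (-¼ + 0^(3/2))*(2*9/10) = (-¼ + 0)*(2*9*(⅒)) = -¼*9/5 = -9/20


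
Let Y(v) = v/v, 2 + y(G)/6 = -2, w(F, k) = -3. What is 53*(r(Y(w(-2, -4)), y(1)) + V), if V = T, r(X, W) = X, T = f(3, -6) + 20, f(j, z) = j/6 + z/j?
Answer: 2067/2 ≈ 1033.5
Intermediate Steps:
f(j, z) = j/6 + z/j (f(j, z) = j*(1/6) + z/j = j/6 + z/j)
y(G) = -24 (y(G) = -12 + 6*(-2) = -12 - 12 = -24)
Y(v) = 1
T = 37/2 (T = ((1/6)*3 - 6/3) + 20 = (1/2 - 6*1/3) + 20 = (1/2 - 2) + 20 = -3/2 + 20 = 37/2 ≈ 18.500)
V = 37/2 ≈ 18.500
53*(r(Y(w(-2, -4)), y(1)) + V) = 53*(1 + 37/2) = 53*(39/2) = 2067/2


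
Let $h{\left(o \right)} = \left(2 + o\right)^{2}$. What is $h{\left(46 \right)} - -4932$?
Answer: $7236$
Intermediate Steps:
$h{\left(46 \right)} - -4932 = \left(2 + 46\right)^{2} - -4932 = 48^{2} + 4932 = 2304 + 4932 = 7236$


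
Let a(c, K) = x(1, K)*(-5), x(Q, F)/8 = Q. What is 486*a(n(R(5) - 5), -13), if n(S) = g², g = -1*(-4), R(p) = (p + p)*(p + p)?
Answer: -19440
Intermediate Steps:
R(p) = 4*p² (R(p) = (2*p)*(2*p) = 4*p²)
x(Q, F) = 8*Q
g = 4
n(S) = 16 (n(S) = 4² = 16)
a(c, K) = -40 (a(c, K) = (8*1)*(-5) = 8*(-5) = -40)
486*a(n(R(5) - 5), -13) = 486*(-40) = -19440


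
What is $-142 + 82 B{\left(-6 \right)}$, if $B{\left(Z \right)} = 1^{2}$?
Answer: $-60$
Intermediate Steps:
$B{\left(Z \right)} = 1$
$-142 + 82 B{\left(-6 \right)} = -142 + 82 \cdot 1 = -142 + 82 = -60$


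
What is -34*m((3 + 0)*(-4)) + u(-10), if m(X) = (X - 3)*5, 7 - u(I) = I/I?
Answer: 2556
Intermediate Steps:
u(I) = 6 (u(I) = 7 - I/I = 7 - 1*1 = 7 - 1 = 6)
m(X) = -15 + 5*X (m(X) = (-3 + X)*5 = -15 + 5*X)
-34*m((3 + 0)*(-4)) + u(-10) = -34*(-15 + 5*((3 + 0)*(-4))) + 6 = -34*(-15 + 5*(3*(-4))) + 6 = -34*(-15 + 5*(-12)) + 6 = -34*(-15 - 60) + 6 = -34*(-75) + 6 = 2550 + 6 = 2556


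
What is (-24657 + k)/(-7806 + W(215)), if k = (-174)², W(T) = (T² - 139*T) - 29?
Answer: 1873/2835 ≈ 0.66067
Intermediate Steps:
W(T) = -29 + T² - 139*T
k = 30276
(-24657 + k)/(-7806 + W(215)) = (-24657 + 30276)/(-7806 + (-29 + 215² - 139*215)) = 5619/(-7806 + (-29 + 46225 - 29885)) = 5619/(-7806 + 16311) = 5619/8505 = 5619*(1/8505) = 1873/2835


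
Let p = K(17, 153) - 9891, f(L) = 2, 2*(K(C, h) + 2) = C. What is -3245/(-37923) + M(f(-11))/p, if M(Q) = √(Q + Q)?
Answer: 63998713/749699787 ≈ 0.085366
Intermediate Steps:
K(C, h) = -2 + C/2
M(Q) = √2*√Q (M(Q) = √(2*Q) = √2*√Q)
p = -19769/2 (p = (-2 + (½)*17) - 9891 = (-2 + 17/2) - 9891 = 13/2 - 9891 = -19769/2 ≈ -9884.5)
-3245/(-37923) + M(f(-11))/p = -3245/(-37923) + (√2*√2)/(-19769/2) = -3245*(-1/37923) + 2*(-2/19769) = 3245/37923 - 4/19769 = 63998713/749699787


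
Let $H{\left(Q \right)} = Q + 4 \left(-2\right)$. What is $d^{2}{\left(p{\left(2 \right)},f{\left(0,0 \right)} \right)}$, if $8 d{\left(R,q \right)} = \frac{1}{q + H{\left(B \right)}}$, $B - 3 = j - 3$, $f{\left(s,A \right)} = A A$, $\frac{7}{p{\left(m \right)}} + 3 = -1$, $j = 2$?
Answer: $\frac{1}{2304} \approx 0.00043403$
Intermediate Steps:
$p{\left(m \right)} = - \frac{7}{4}$ ($p{\left(m \right)} = \frac{7}{-3 - 1} = \frac{7}{-4} = 7 \left(- \frac{1}{4}\right) = - \frac{7}{4}$)
$f{\left(s,A \right)} = A^{2}$
$B = 2$ ($B = 3 + \left(2 - 3\right) = 3 - 1 = 2$)
$H{\left(Q \right)} = -8 + Q$ ($H{\left(Q \right)} = Q - 8 = -8 + Q$)
$d{\left(R,q \right)} = \frac{1}{8 \left(-6 + q\right)}$ ($d{\left(R,q \right)} = \frac{1}{8 \left(q + \left(-8 + 2\right)\right)} = \frac{1}{8 \left(q - 6\right)} = \frac{1}{8 \left(-6 + q\right)}$)
$d^{2}{\left(p{\left(2 \right)},f{\left(0,0 \right)} \right)} = \left(\frac{1}{8 \left(-6 + 0^{2}\right)}\right)^{2} = \left(\frac{1}{8 \left(-6 + 0\right)}\right)^{2} = \left(\frac{1}{8 \left(-6\right)}\right)^{2} = \left(\frac{1}{8} \left(- \frac{1}{6}\right)\right)^{2} = \left(- \frac{1}{48}\right)^{2} = \frac{1}{2304}$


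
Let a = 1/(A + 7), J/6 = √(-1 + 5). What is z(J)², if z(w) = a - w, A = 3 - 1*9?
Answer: 121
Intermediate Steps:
J = 12 (J = 6*√(-1 + 5) = 6*√4 = 6*2 = 12)
A = -6 (A = 3 - 9 = -6)
a = 1 (a = 1/(-6 + 7) = 1/1 = 1)
z(w) = 1 - w
z(J)² = (1 - 1*12)² = (1 - 12)² = (-11)² = 121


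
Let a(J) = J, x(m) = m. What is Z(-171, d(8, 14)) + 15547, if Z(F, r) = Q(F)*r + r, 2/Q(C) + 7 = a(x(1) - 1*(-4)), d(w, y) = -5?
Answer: 15547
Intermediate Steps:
Q(C) = -1 (Q(C) = 2/(-7 + (1 - 1*(-4))) = 2/(-7 + (1 + 4)) = 2/(-7 + 5) = 2/(-2) = 2*(-½) = -1)
Z(F, r) = 0 (Z(F, r) = -r + r = 0)
Z(-171, d(8, 14)) + 15547 = 0 + 15547 = 15547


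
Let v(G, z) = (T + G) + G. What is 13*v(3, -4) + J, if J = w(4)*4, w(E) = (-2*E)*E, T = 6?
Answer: 28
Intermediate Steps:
w(E) = -2*E**2
J = -128 (J = -2*4**2*4 = -2*16*4 = -32*4 = -128)
v(G, z) = 6 + 2*G (v(G, z) = (6 + G) + G = 6 + 2*G)
13*v(3, -4) + J = 13*(6 + 2*3) - 128 = 13*(6 + 6) - 128 = 13*12 - 128 = 156 - 128 = 28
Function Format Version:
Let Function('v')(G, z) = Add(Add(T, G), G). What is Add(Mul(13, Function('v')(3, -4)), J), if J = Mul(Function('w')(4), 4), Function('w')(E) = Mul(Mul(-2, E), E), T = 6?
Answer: 28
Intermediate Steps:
Function('w')(E) = Mul(-2, Pow(E, 2))
J = -128 (J = Mul(Mul(-2, Pow(4, 2)), 4) = Mul(Mul(-2, 16), 4) = Mul(-32, 4) = -128)
Function('v')(G, z) = Add(6, Mul(2, G)) (Function('v')(G, z) = Add(Add(6, G), G) = Add(6, Mul(2, G)))
Add(Mul(13, Function('v')(3, -4)), J) = Add(Mul(13, Add(6, Mul(2, 3))), -128) = Add(Mul(13, Add(6, 6)), -128) = Add(Mul(13, 12), -128) = Add(156, -128) = 28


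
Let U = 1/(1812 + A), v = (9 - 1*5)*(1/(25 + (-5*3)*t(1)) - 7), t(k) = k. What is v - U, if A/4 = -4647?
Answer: -2315083/83880 ≈ -27.600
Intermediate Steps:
A = -18588 (A = 4*(-4647) = -18588)
v = -138/5 (v = (9 - 1*5)*(1/(25 - 5*3*1) - 7) = (9 - 5)*(1/(25 - 15*1) - 7) = 4*(1/(25 - 15) - 7) = 4*(1/10 - 7) = 4*(-69/10) = -138/5 ≈ -27.600)
U = -1/16776 (U = 1/(1812 - 18588) = 1/(-16776) = -1/16776 ≈ -5.9609e-5)
v - U = -138/5 - 1*(-1/16776) = -138/5 + 1/16776 = -2315083/83880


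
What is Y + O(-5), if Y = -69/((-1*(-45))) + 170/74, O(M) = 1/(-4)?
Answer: 1141/2220 ≈ 0.51396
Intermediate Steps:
O(M) = -¼
Y = 424/555 (Y = -69/45 + 170*(1/74) = -69*1/45 + 85/37 = -23/15 + 85/37 = 424/555 ≈ 0.76396)
Y + O(-5) = 424/555 - ¼ = 1141/2220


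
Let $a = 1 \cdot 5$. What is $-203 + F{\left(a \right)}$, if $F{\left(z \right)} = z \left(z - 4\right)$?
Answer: $-198$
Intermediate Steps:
$a = 5$
$F{\left(z \right)} = z \left(-4 + z\right)$
$-203 + F{\left(a \right)} = -203 + 5 \left(-4 + 5\right) = -203 + 5 \cdot 1 = -203 + 5 = -198$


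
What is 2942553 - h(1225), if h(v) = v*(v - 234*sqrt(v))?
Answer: 11474678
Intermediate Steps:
2942553 - h(1225) = 2942553 - (1225**2 - 234*1225**(3/2)) = 2942553 - (1500625 - 234*42875) = 2942553 - (1500625 - 10032750) = 2942553 - 1*(-8532125) = 2942553 + 8532125 = 11474678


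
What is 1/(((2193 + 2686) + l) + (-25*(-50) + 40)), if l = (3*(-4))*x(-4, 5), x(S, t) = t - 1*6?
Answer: 1/6181 ≈ 0.00016179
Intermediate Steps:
x(S, t) = -6 + t (x(S, t) = t - 6 = -6 + t)
l = 12 (l = (3*(-4))*(-6 + 5) = -12*(-1) = 12)
1/(((2193 + 2686) + l) + (-25*(-50) + 40)) = 1/(((2193 + 2686) + 12) + (-25*(-50) + 40)) = 1/((4879 + 12) + (1250 + 40)) = 1/(4891 + 1290) = 1/6181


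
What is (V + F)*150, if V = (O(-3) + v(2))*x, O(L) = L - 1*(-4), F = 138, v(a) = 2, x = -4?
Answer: 18900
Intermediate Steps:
O(L) = 4 + L (O(L) = L + 4 = 4 + L)
V = -12 (V = ((4 - 3) + 2)*(-4) = (1 + 2)*(-4) = 3*(-4) = -12)
(V + F)*150 = (-12 + 138)*150 = 126*150 = 18900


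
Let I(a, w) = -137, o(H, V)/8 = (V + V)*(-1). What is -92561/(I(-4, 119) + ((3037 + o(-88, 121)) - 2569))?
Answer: 92561/1605 ≈ 57.670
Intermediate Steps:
o(H, V) = -16*V (o(H, V) = 8*((V + V)*(-1)) = 8*((2*V)*(-1)) = 8*(-2*V) = -16*V)
-92561/(I(-4, 119) + ((3037 + o(-88, 121)) - 2569)) = -92561/(-137 + ((3037 - 16*121) - 2569)) = -92561/(-137 + ((3037 - 1936) - 2569)) = -92561/(-137 + (1101 - 2569)) = -92561/(-137 - 1468) = -92561/(-1605) = -92561*(-1/1605) = 92561/1605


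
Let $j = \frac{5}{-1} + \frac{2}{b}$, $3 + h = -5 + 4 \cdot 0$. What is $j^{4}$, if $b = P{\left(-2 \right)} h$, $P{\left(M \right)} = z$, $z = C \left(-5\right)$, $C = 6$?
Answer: $\frac{128738157601}{207360000} \approx 620.84$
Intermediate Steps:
$z = -30$ ($z = 6 \left(-5\right) = -30$)
$P{\left(M \right)} = -30$
$h = -8$ ($h = -3 + \left(-5 + 4 \cdot 0\right) = -3 + \left(-5 + 0\right) = -3 - 5 = -8$)
$b = 240$ ($b = \left(-30\right) \left(-8\right) = 240$)
$j = - \frac{599}{120}$ ($j = \frac{5}{-1} + \frac{2}{240} = 5 \left(-1\right) + 2 \cdot \frac{1}{240} = -5 + \frac{1}{120} = - \frac{599}{120} \approx -4.9917$)
$j^{4} = \left(- \frac{599}{120}\right)^{4} = \frac{128738157601}{207360000}$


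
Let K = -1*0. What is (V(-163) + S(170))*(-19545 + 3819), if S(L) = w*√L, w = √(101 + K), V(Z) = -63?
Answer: 990738 - 15726*√17170 ≈ -1.0699e+6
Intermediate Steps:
K = 0
w = √101 (w = √(101 + 0) = √101 ≈ 10.050)
S(L) = √101*√L
(V(-163) + S(170))*(-19545 + 3819) = (-63 + √101*√170)*(-19545 + 3819) = (-63 + √17170)*(-15726) = 990738 - 15726*√17170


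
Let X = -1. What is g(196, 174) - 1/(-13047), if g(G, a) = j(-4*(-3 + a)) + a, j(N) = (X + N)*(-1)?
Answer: 11207374/13047 ≈ 859.00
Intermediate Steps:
j(N) = 1 - N (j(N) = (-1 + N)*(-1) = 1 - N)
g(G, a) = -11 + 5*a (g(G, a) = (1 - (-4)*(-3 + a)) + a = (1 - (12 - 4*a)) + a = (1 + (-12 + 4*a)) + a = (-11 + 4*a) + a = -11 + 5*a)
g(196, 174) - 1/(-13047) = (-11 + 5*174) - 1/(-13047) = (-11 + 870) - 1*(-1/13047) = 859 + 1/13047 = 11207374/13047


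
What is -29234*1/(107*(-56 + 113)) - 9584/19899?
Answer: -213393394/40454667 ≈ -5.2749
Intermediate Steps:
-29234*1/(107*(-56 + 113)) - 9584/19899 = -29234/(107*57) - 9584*1/19899 = -29234/6099 - 9584/19899 = -213393394/40454667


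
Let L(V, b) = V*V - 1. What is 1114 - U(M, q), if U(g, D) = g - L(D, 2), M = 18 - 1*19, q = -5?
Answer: 1139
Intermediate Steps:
M = -1 (M = 18 - 19 = -1)
L(V, b) = -1 + V**2 (L(V, b) = V**2 - 1 = -1 + V**2)
U(g, D) = 1 + g - D**2 (U(g, D) = g - (-1 + D**2) = g + (1 - D**2) = 1 + g - D**2)
1114 - U(M, q) = 1114 - (1 - 1 - 1*(-5)**2) = 1114 - (1 - 1 - 1*25) = 1114 - (1 - 1 - 25) = 1114 - 1*(-25) = 1114 + 25 = 1139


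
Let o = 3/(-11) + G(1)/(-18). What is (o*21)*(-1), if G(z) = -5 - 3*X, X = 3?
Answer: -350/33 ≈ -10.606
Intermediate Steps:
G(z) = -14 (G(z) = -5 - 3*3 = -5 - 9 = -14)
o = 50/99 (o = 3/(-11) - 14/(-18) = 3*(-1/11) - 14*(-1/18) = -3/11 + 7/9 = 50/99 ≈ 0.50505)
(o*21)*(-1) = ((50/99)*21)*(-1) = (350/33)*(-1) = -350/33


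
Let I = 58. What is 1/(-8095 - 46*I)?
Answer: -1/10763 ≈ -9.2911e-5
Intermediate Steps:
1/(-8095 - 46*I) = 1/(-8095 - 46*58) = 1/(-8095 - 2668) = 1/(-10763) = -1/10763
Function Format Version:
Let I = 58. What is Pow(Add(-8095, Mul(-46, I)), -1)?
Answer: Rational(-1, 10763) ≈ -9.2911e-5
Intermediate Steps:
Pow(Add(-8095, Mul(-46, I)), -1) = Pow(Add(-8095, Mul(-46, 58)), -1) = Pow(Add(-8095, -2668), -1) = Pow(-10763, -1) = Rational(-1, 10763)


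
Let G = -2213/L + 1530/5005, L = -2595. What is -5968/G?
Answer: -15502446960/3009283 ≈ -5151.5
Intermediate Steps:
G = 3009283/2597595 (G = -2213/(-2595) + 1530/5005 = -2213*(-1/2595) + 1530*(1/5005) = 2213/2595 + 306/1001 = 3009283/2597595 ≈ 1.1585)
-5968/G = -5968/3009283/2597595 = -5968*2597595/3009283 = -15502446960/3009283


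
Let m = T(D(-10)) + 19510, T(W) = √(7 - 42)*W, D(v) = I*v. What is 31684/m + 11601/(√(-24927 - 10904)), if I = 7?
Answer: (113167755*√35831 + 567634702*I - 406035*I*√1254085)/(179155*(7*√35 + 1951*I)) ≈ 1.6233 - 61.252*I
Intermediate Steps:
D(v) = 7*v
T(W) = I*W*√35 (T(W) = √(-35)*W = (I*√35)*W = I*W*√35)
m = 19510 - 70*I*√35 (m = I*(7*(-10))*√35 + 19510 = I*(-70)*√35 + 19510 = -70*I*√35 + 19510 = 19510 - 70*I*√35 ≈ 19510.0 - 414.13*I)
31684/m + 11601/(√(-24927 - 10904)) = 31684/(19510 - 70*I*√35) + 11601/(√(-24927 - 10904)) = 31684/(19510 - 70*I*√35) + 11601/(√(-35831)) = 31684/(19510 - 70*I*√35) + 11601/((I*√35831)) = 31684/(19510 - 70*I*√35) + 11601*(-I*√35831/35831) = 31684/(19510 - 70*I*√35) - 11601*I*√35831/35831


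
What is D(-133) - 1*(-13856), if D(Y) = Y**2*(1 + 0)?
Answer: 31545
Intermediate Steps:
D(Y) = Y**2 (D(Y) = Y**2*1 = Y**2)
D(-133) - 1*(-13856) = (-133)**2 - 1*(-13856) = 17689 + 13856 = 31545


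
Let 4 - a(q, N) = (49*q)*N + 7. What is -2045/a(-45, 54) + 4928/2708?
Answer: 145306079/80608359 ≈ 1.8026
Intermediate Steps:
a(q, N) = -3 - 49*N*q (a(q, N) = 4 - ((49*q)*N + 7) = 4 - (49*N*q + 7) = 4 - (7 + 49*N*q) = 4 + (-7 - 49*N*q) = -3 - 49*N*q)
-2045/a(-45, 54) + 4928/2708 = -2045/(-3 - 49*54*(-45)) + 4928/2708 = -2045/(-3 + 119070) + 4928*(1/2708) = -2045/119067 + 1232/677 = 145306079/80608359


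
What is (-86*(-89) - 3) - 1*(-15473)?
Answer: 23124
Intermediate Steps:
(-86*(-89) - 3) - 1*(-15473) = (7654 - 3) + 15473 = 7651 + 15473 = 23124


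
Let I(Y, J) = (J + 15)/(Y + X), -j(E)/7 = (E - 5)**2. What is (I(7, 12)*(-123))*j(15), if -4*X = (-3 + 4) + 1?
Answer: 4649400/13 ≈ 3.5765e+5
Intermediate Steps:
X = -1/2 (X = -((-3 + 4) + 1)/4 = -(1 + 1)/4 = -1/4*2 = -1/2 ≈ -0.50000)
j(E) = -7*(-5 + E)**2 (j(E) = -7*(E - 5)**2 = -7*(-5 + E)**2)
I(Y, J) = (15 + J)/(-1/2 + Y) (I(Y, J) = (J + 15)/(Y - 1/2) = (15 + J)/(-1/2 + Y))
(I(7, 12)*(-123))*j(15) = ((2*(15 + 12)/(-1 + 2*7))*(-123))*(-7*(-5 + 15)**2) = ((2*27/(-1 + 14))*(-123))*(-7*10**2) = ((2*27/13)*(-123))*(-7*100) = ((2*(1/13)*27)*(-123))*(-700) = ((54/13)*(-123))*(-700) = -6642/13*(-700) = 4649400/13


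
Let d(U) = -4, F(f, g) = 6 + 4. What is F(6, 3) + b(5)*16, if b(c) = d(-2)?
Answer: -54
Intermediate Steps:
F(f, g) = 10
b(c) = -4
F(6, 3) + b(5)*16 = 10 - 4*16 = 10 - 64 = -54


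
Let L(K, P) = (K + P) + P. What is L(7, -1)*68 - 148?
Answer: 192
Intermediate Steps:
L(K, P) = K + 2*P
L(7, -1)*68 - 148 = (7 + 2*(-1))*68 - 148 = (7 - 2)*68 - 148 = 5*68 - 148 = 340 - 148 = 192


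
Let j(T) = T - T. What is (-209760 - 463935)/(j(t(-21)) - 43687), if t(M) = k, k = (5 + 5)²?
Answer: 673695/43687 ≈ 15.421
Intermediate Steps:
k = 100 (k = 10² = 100)
t(M) = 100
j(T) = 0
(-209760 - 463935)/(j(t(-21)) - 43687) = (-209760 - 463935)/(0 - 43687) = -673695/(-43687) = -673695*(-1/43687) = 673695/43687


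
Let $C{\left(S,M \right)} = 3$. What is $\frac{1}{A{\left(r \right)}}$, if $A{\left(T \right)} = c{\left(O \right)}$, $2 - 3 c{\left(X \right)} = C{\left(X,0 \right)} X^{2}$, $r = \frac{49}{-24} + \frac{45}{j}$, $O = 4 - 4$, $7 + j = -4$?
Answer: $\frac{3}{2} \approx 1.5$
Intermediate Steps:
$j = -11$ ($j = -7 - 4 = -11$)
$O = 0$
$r = - \frac{1619}{264}$ ($r = \frac{49}{-24} + \frac{45}{-11} = 49 \left(- \frac{1}{24}\right) + 45 \left(- \frac{1}{11}\right) = - \frac{49}{24} - \frac{45}{11} = - \frac{1619}{264} \approx -6.1326$)
$c{\left(X \right)} = \frac{2}{3} - X^{2}$ ($c{\left(X \right)} = \frac{2}{3} - \frac{3 X^{2}}{3} = \frac{2}{3} - X^{2}$)
$A{\left(T \right)} = \frac{2}{3}$ ($A{\left(T \right)} = \frac{2}{3} - 0^{2} = \frac{2}{3} - 0 = \frac{2}{3} + 0 = \frac{2}{3}$)
$\frac{1}{A{\left(r \right)}} = \frac{1}{\frac{2}{3}} = \frac{3}{2}$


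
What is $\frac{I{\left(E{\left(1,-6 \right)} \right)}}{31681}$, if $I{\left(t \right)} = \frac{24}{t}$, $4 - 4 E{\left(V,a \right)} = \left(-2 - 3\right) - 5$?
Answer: $\frac{48}{221767} \approx 0.00021644$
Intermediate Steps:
$E{\left(V,a \right)} = \frac{7}{2}$ ($E{\left(V,a \right)} = 1 - \frac{\left(-2 - 3\right) - 5}{4} = 1 - \frac{-5 - 5}{4} = 1 - - \frac{5}{2} = 1 + \frac{5}{2} = \frac{7}{2}$)
$\frac{I{\left(E{\left(1,-6 \right)} \right)}}{31681} = \frac{24 \frac{1}{\frac{7}{2}}}{31681} = 24 \cdot \frac{2}{7} \cdot \frac{1}{31681} = \frac{48}{7} \cdot \frac{1}{31681} = \frac{48}{221767}$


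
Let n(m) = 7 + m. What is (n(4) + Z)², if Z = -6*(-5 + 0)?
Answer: 1681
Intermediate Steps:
Z = 30 (Z = -6*(-5) = 30)
(n(4) + Z)² = ((7 + 4) + 30)² = (11 + 30)² = 41² = 1681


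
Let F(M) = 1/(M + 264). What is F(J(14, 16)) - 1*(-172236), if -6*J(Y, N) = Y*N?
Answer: 117120483/680 ≈ 1.7224e+5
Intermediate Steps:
J(Y, N) = -N*Y/6 (J(Y, N) = -Y*N/6 = -N*Y/6)
F(M) = 1/(264 + M)
F(J(14, 16)) - 1*(-172236) = 1/(264 - ⅙*16*14) - 1*(-172236) = 1/(264 - 112/3) + 172236 = 1/(680/3) + 172236 = 3/680 + 172236 = 117120483/680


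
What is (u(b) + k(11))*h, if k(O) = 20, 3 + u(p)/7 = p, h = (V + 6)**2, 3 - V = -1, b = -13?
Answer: -9200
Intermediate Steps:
V = 4 (V = 3 - 1*(-1) = 3 + 1 = 4)
h = 100 (h = (4 + 6)**2 = 10**2 = 100)
u(p) = -21 + 7*p
(u(b) + k(11))*h = ((-21 + 7*(-13)) + 20)*100 = ((-21 - 91) + 20)*100 = (-112 + 20)*100 = -92*100 = -9200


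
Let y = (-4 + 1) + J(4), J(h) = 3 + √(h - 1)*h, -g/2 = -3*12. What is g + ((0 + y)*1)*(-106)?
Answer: 72 - 424*√3 ≈ -662.39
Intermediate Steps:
g = 72 (g = -(-6)*12 = -2*(-36) = 72)
J(h) = 3 + h*√(-1 + h) (J(h) = 3 + √(-1 + h)*h = 3 + h*√(-1 + h))
y = 4*√3 (y = (-4 + 1) + (3 + 4*√(-1 + 4)) = -3 + (3 + 4*√3) = 4*√3 ≈ 6.9282)
g + ((0 + y)*1)*(-106) = 72 + ((0 + 4*√3)*1)*(-106) = 72 + ((4*√3)*1)*(-106) = 72 + (4*√3)*(-106) = 72 - 424*√3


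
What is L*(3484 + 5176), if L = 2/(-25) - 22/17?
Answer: -1011488/85 ≈ -11900.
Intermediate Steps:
L = -584/425 (L = 2*(-1/25) - 22*1/17 = -2/25 - 22/17 = -584/425 ≈ -1.3741)
L*(3484 + 5176) = -584*(3484 + 5176)/425 = -584/425*8660 = -1011488/85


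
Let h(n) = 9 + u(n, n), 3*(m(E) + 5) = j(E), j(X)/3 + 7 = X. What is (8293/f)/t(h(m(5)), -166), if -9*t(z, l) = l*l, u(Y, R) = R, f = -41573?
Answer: 74637/1145585588 ≈ 6.5152e-5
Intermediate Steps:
j(X) = -21 + 3*X
m(E) = -12 + E (m(E) = -5 + (-21 + 3*E)/3 = -5 + (-7 + E) = -12 + E)
h(n) = 9 + n
t(z, l) = -l²/9 (t(z, l) = -l*l/9 = -l²/9)
(8293/f)/t(h(m(5)), -166) = (8293/(-41573))/((-⅑*(-166)²)) = (8293*(-1/41573))/((-⅑*27556)) = -8293/(41573*(-27556/9)) = -8293/41573*(-9/27556) = 74637/1145585588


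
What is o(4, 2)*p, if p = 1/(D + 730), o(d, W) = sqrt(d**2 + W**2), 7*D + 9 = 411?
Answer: 7*sqrt(5)/2756 ≈ 0.0056794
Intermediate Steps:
D = 402/7 (D = -9/7 + (1/7)*411 = -9/7 + 411/7 = 402/7 ≈ 57.429)
o(d, W) = sqrt(W**2 + d**2)
p = 7/5512 (p = 1/(402/7 + 730) = 1/(5512/7) = 7/5512 ≈ 0.0012700)
o(4, 2)*p = sqrt(2**2 + 4**2)*(7/5512) = sqrt(4 + 16)*(7/5512) = sqrt(20)*(7/5512) = (2*sqrt(5))*(7/5512) = 7*sqrt(5)/2756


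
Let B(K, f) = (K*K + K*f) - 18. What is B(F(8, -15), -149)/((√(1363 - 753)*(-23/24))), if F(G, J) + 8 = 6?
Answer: -3408*√610/7015 ≈ -11.999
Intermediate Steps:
F(G, J) = -2 (F(G, J) = -8 + 6 = -2)
B(K, f) = -18 + K² + K*f (B(K, f) = (K² + K*f) - 18 = -18 + K² + K*f)
B(F(8, -15), -149)/((√(1363 - 753)*(-23/24))) = (-18 + (-2)² - 2*(-149))/((√(1363 - 753)*(-23/24))) = (-18 + 4 + 298)/((√610*(-23*1/24))) = 284/((√610*(-23/24))) = 284/((-23*√610/24)) = 284*(-12*√610/7015) = -3408*√610/7015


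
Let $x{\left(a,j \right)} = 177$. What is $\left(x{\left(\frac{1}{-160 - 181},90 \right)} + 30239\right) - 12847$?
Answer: $17569$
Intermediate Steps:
$\left(x{\left(\frac{1}{-160 - 181},90 \right)} + 30239\right) - 12847 = \left(177 + 30239\right) - 12847 = 30416 - 12847 = 17569$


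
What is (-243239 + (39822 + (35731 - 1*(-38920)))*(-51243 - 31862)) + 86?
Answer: -9513521818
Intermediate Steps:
(-243239 + (39822 + (35731 - 1*(-38920)))*(-51243 - 31862)) + 86 = (-243239 + (39822 + (35731 + 38920))*(-83105)) + 86 = (-243239 + (39822 + 74651)*(-83105)) + 86 = (-243239 + 114473*(-83105)) + 86 = (-243239 - 9513278665) + 86 = -9513521904 + 86 = -9513521818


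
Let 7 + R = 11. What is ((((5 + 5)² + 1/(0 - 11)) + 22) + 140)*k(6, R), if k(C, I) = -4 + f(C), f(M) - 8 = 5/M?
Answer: 83549/66 ≈ 1265.9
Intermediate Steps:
R = 4 (R = -7 + 11 = 4)
f(M) = 8 + 5/M
k(C, I) = 4 + 5/C (k(C, I) = -4 + (8 + 5/C) = 4 + 5/C)
((((5 + 5)² + 1/(0 - 11)) + 22) + 140)*k(6, R) = ((((5 + 5)² + 1/(0 - 11)) + 22) + 140)*(4 + 5/6) = (((10² + 1/(-11)) + 22) + 140)*(4 + 5*(⅙)) = (((100 - 1/11) + 22) + 140)*(4 + ⅚) = ((1099/11 + 22) + 140)*(29/6) = (1341/11 + 140)*(29/6) = (2881/11)*(29/6) = 83549/66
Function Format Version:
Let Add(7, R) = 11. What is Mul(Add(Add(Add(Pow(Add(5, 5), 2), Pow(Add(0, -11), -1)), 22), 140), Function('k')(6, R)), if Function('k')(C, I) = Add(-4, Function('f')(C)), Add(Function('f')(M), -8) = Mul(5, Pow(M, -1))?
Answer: Rational(83549, 66) ≈ 1265.9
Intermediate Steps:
R = 4 (R = Add(-7, 11) = 4)
Function('f')(M) = Add(8, Mul(5, Pow(M, -1)))
Function('k')(C, I) = Add(4, Mul(5, Pow(C, -1))) (Function('k')(C, I) = Add(-4, Add(8, Mul(5, Pow(C, -1)))) = Add(4, Mul(5, Pow(C, -1))))
Mul(Add(Add(Add(Pow(Add(5, 5), 2), Pow(Add(0, -11), -1)), 22), 140), Function('k')(6, R)) = Mul(Add(Add(Add(Pow(Add(5, 5), 2), Pow(Add(0, -11), -1)), 22), 140), Add(4, Mul(5, Pow(6, -1)))) = Mul(Add(Add(Add(Pow(10, 2), Pow(-11, -1)), 22), 140), Add(4, Mul(5, Rational(1, 6)))) = Mul(Add(Add(Add(100, Rational(-1, 11)), 22), 140), Add(4, Rational(5, 6))) = Mul(Add(Add(Rational(1099, 11), 22), 140), Rational(29, 6)) = Mul(Add(Rational(1341, 11), 140), Rational(29, 6)) = Mul(Rational(2881, 11), Rational(29, 6)) = Rational(83549, 66)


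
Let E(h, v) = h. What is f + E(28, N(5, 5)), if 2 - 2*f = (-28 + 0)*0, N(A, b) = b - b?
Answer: 29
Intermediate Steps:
N(A, b) = 0
f = 1 (f = 1 - (-28 + 0)*0/2 = 1 - (-14)*0 = 1 - ½*0 = 1 + 0 = 1)
f + E(28, N(5, 5)) = 1 + 28 = 29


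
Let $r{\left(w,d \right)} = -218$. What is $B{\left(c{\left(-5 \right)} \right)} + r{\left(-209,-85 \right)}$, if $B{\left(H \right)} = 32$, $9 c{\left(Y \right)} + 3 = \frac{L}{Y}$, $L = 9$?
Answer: $-186$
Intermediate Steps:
$c{\left(Y \right)} = - \frac{1}{3} + \frac{1}{Y}$ ($c{\left(Y \right)} = - \frac{1}{3} + \frac{9 \frac{1}{Y}}{9} = - \frac{1}{3} + \frac{1}{Y}$)
$B{\left(c{\left(-5 \right)} \right)} + r{\left(-209,-85 \right)} = 32 - 218 = -186$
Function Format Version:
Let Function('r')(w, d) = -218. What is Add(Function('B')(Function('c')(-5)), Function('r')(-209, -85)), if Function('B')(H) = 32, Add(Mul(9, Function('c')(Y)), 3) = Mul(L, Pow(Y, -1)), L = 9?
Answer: -186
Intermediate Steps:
Function('c')(Y) = Add(Rational(-1, 3), Pow(Y, -1)) (Function('c')(Y) = Add(Rational(-1, 3), Mul(Rational(1, 9), Mul(9, Pow(Y, -1)))) = Add(Rational(-1, 3), Pow(Y, -1)))
Add(Function('B')(Function('c')(-5)), Function('r')(-209, -85)) = Add(32, -218) = -186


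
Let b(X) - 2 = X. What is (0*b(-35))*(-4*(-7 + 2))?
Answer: 0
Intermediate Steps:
b(X) = 2 + X
(0*b(-35))*(-4*(-7 + 2)) = (0*(2 - 35))*(-4*(-7 + 2)) = (0*(-33))*(-4*(-5)) = 0*20 = 0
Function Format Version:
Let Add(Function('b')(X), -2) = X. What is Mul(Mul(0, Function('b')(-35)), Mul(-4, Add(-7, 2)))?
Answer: 0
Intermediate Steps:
Function('b')(X) = Add(2, X)
Mul(Mul(0, Function('b')(-35)), Mul(-4, Add(-7, 2))) = Mul(Mul(0, Add(2, -35)), Mul(-4, Add(-7, 2))) = Mul(Mul(0, -33), Mul(-4, -5)) = Mul(0, 20) = 0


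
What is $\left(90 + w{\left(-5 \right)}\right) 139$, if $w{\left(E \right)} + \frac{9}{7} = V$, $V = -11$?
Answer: $\frac{75616}{7} \approx 10802.0$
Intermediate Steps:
$w{\left(E \right)} = - \frac{86}{7}$ ($w{\left(E \right)} = - \frac{9}{7} - 11 = - \frac{86}{7}$)
$\left(90 + w{\left(-5 \right)}\right) 139 = \left(90 - \frac{86}{7}\right) 139 = \frac{544}{7} \cdot 139 = \frac{75616}{7}$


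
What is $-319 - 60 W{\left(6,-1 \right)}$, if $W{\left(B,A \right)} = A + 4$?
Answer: $-499$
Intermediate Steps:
$W{\left(B,A \right)} = 4 + A$
$-319 - 60 W{\left(6,-1 \right)} = -319 - 60 \left(4 - 1\right) = -319 - 60 \cdot 3 = -319 - 180 = -499$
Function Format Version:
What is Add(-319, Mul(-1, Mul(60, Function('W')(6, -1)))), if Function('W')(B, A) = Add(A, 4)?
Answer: -499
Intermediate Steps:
Function('W')(B, A) = Add(4, A)
Add(-319, Mul(-1, Mul(60, Function('W')(6, -1)))) = Add(-319, Mul(-1, Mul(60, Add(4, -1)))) = Add(-319, Mul(-1, Mul(60, 3))) = Add(-319, Mul(-1, 180)) = Add(-319, -180) = -499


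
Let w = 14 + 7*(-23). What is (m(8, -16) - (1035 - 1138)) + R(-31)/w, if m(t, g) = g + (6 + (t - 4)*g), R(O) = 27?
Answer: 1412/49 ≈ 28.816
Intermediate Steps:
w = -147 (w = 14 - 161 = -147)
m(t, g) = 6 + g + g*(-4 + t) (m(t, g) = g + (6 + (-4 + t)*g) = g + (6 + g*(-4 + t)) = 6 + g + g*(-4 + t))
(m(8, -16) - (1035 - 1138)) + R(-31)/w = ((6 - 3*(-16) - 16*8) - (1035 - 1138)) + 27/(-147) = ((6 + 48 - 128) - 1*(-103)) + 27*(-1/147) = (-74 + 103) - 9/49 = 29 - 9/49 = 1412/49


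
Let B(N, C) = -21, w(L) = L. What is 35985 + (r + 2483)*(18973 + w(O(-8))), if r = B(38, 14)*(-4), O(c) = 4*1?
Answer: 48749944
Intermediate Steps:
O(c) = 4
r = 84 (r = -21*(-4) = 84)
35985 + (r + 2483)*(18973 + w(O(-8))) = 35985 + (84 + 2483)*(18973 + 4) = 35985 + 2567*18977 = 35985 + 48713959 = 48749944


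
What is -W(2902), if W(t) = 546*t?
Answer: -1584492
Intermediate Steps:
-W(2902) = -546*2902 = -1*1584492 = -1584492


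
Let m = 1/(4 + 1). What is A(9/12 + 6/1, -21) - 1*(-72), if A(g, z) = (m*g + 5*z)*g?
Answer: -50211/80 ≈ -627.64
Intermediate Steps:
m = ⅕ (m = 1/5 = ⅕ ≈ 0.20000)
A(g, z) = g*(5*z + g/5) (A(g, z) = (g/5 + 5*z)*g = (5*z + g/5)*g = g*(5*z + g/5))
A(9/12 + 6/1, -21) - 1*(-72) = (9/12 + 6/1)*((9/12 + 6/1) + 25*(-21))/5 - 1*(-72) = (9*(1/12) + 6*1)*((9*(1/12) + 6*1) - 525)/5 + 72 = (¾ + 6)*((¾ + 6) - 525)/5 + 72 = (⅕)*(27/4)*(27/4 - 525) + 72 = (⅕)*(27/4)*(-2073/4) + 72 = -55971/80 + 72 = -50211/80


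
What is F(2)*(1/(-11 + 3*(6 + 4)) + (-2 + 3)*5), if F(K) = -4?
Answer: -384/19 ≈ -20.211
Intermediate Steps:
F(2)*(1/(-11 + 3*(6 + 4)) + (-2 + 3)*5) = -4*(1/(-11 + 3*(6 + 4)) + (-2 + 3)*5) = -4*(1/(-11 + 3*10) + 1*5) = -4*(1/(-11 + 30) + 5) = -4*(1/19 + 5) = -4*96/19 = -384/19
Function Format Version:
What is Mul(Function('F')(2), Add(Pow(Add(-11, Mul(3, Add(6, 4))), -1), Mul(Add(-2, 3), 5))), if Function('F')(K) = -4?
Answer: Rational(-384, 19) ≈ -20.211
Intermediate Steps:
Mul(Function('F')(2), Add(Pow(Add(-11, Mul(3, Add(6, 4))), -1), Mul(Add(-2, 3), 5))) = Mul(-4, Add(Pow(Add(-11, Mul(3, Add(6, 4))), -1), Mul(Add(-2, 3), 5))) = Mul(-4, Add(Pow(Add(-11, Mul(3, 10)), -1), Mul(1, 5))) = Mul(-4, Add(Pow(Add(-11, 30), -1), 5)) = Mul(-4, Add(Pow(19, -1), 5)) = Mul(-4, Add(Rational(1, 19), 5)) = Mul(-4, Rational(96, 19)) = Rational(-384, 19)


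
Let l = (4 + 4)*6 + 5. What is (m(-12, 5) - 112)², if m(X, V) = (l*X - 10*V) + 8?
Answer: 624100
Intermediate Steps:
l = 53 (l = 8*6 + 5 = 48 + 5 = 53)
m(X, V) = 8 - 10*V + 53*X (m(X, V) = (53*X - 10*V) + 8 = (-10*V + 53*X) + 8 = 8 - 10*V + 53*X)
(m(-12, 5) - 112)² = ((8 - 10*5 + 53*(-12)) - 112)² = ((8 - 50 - 636) - 112)² = (-678 - 112)² = (-790)² = 624100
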